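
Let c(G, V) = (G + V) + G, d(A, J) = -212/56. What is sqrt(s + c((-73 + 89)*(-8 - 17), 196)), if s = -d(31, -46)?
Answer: I*sqrt(117642)/14 ≈ 24.499*I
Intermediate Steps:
d(A, J) = -53/14 (d(A, J) = -212*1/56 = -53/14)
c(G, V) = V + 2*G
s = 53/14 (s = -1*(-53/14) = 53/14 ≈ 3.7857)
sqrt(s + c((-73 + 89)*(-8 - 17), 196)) = sqrt(53/14 + (196 + 2*((-73 + 89)*(-8 - 17)))) = sqrt(53/14 + (196 + 2*(16*(-25)))) = sqrt(53/14 + (196 + 2*(-400))) = sqrt(53/14 + (196 - 800)) = sqrt(53/14 - 604) = sqrt(-8403/14) = I*sqrt(117642)/14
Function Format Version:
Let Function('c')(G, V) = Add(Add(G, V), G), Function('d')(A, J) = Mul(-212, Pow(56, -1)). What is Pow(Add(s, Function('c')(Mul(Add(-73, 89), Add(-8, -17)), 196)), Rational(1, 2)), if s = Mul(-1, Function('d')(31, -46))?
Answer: Mul(Rational(1, 14), I, Pow(117642, Rational(1, 2))) ≈ Mul(24.499, I)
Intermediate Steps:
Function('d')(A, J) = Rational(-53, 14) (Function('d')(A, J) = Mul(-212, Rational(1, 56)) = Rational(-53, 14))
Function('c')(G, V) = Add(V, Mul(2, G))
s = Rational(53, 14) (s = Mul(-1, Rational(-53, 14)) = Rational(53, 14) ≈ 3.7857)
Pow(Add(s, Function('c')(Mul(Add(-73, 89), Add(-8, -17)), 196)), Rational(1, 2)) = Pow(Add(Rational(53, 14), Add(196, Mul(2, Mul(Add(-73, 89), Add(-8, -17))))), Rational(1, 2)) = Pow(Add(Rational(53, 14), Add(196, Mul(2, Mul(16, -25)))), Rational(1, 2)) = Pow(Add(Rational(53, 14), Add(196, Mul(2, -400))), Rational(1, 2)) = Pow(Add(Rational(53, 14), Add(196, -800)), Rational(1, 2)) = Pow(Add(Rational(53, 14), -604), Rational(1, 2)) = Pow(Rational(-8403, 14), Rational(1, 2)) = Mul(Rational(1, 14), I, Pow(117642, Rational(1, 2)))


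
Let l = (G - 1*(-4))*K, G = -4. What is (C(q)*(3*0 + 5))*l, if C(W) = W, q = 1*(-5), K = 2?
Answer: 0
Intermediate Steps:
q = -5
l = 0 (l = (-4 - 1*(-4))*2 = (-4 + 4)*2 = 0*2 = 0)
(C(q)*(3*0 + 5))*l = -5*(3*0 + 5)*0 = -5*(0 + 5)*0 = -5*5*0 = -25*0 = 0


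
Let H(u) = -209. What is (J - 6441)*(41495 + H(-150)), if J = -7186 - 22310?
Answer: -1483694982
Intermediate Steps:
J = -29496
(J - 6441)*(41495 + H(-150)) = (-29496 - 6441)*(41495 - 209) = -35937*41286 = -1483694982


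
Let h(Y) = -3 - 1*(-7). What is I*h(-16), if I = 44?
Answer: 176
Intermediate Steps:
h(Y) = 4 (h(Y) = -3 + 7 = 4)
I*h(-16) = 44*4 = 176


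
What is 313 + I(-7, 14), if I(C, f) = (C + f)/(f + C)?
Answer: 314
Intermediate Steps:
I(C, f) = 1 (I(C, f) = (C + f)/(C + f) = 1)
313 + I(-7, 14) = 313 + 1 = 314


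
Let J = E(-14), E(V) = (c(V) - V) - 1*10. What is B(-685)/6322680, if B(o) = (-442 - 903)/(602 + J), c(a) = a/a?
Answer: -269/767573352 ≈ -3.5046e-7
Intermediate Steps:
c(a) = 1
E(V) = -9 - V (E(V) = (1 - V) - 1*10 = (1 - V) - 10 = -9 - V)
J = 5 (J = -9 - 1*(-14) = -9 + 14 = 5)
B(o) = -1345/607 (B(o) = (-442 - 903)/(602 + 5) = -1345/607)
B(-685)/6322680 = -1345/607/6322680 = -1345/607*1/6322680 = -269/767573352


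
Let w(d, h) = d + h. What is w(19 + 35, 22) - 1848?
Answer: -1772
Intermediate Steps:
w(19 + 35, 22) - 1848 = ((19 + 35) + 22) - 1848 = (54 + 22) - 1848 = 76 - 1848 = -1772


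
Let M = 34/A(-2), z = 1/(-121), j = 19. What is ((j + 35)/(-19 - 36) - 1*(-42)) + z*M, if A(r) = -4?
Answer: 49717/1210 ≈ 41.088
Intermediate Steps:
z = -1/121 ≈ -0.0082645
M = -17/2 (M = 34/(-4) = 34*(-1/4) = -17/2 ≈ -8.5000)
((j + 35)/(-19 - 36) - 1*(-42)) + z*M = ((19 + 35)/(-19 - 36) - 1*(-42)) - 1/121*(-17/2) = (54/(-55) + 42) + 17/242 = (54*(-1/55) + 42) + 17/242 = (-54/55 + 42) + 17/242 = 2256/55 + 17/242 = 49717/1210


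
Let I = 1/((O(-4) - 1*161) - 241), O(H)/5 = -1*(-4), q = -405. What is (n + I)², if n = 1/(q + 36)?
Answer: 564001/19869157764 ≈ 2.8386e-5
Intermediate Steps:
O(H) = 20 (O(H) = 5*(-1*(-4)) = 5*4 = 20)
n = -1/369 (n = 1/(-405 + 36) = 1/(-369) = -1/369 ≈ -0.0027100)
I = -1/382 (I = 1/((20 - 1*161) - 241) = 1/((20 - 161) - 241) = 1/(-141 - 241) = 1/(-382) = -1/382 ≈ -0.0026178)
(n + I)² = (-1/369 - 1/382)² = (-751/140958)² = 564001/19869157764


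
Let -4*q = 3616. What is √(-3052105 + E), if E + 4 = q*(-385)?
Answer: I*√2704069 ≈ 1644.4*I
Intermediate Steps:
q = -904 (q = -¼*3616 = -904)
E = 348036 (E = -4 - 904*(-385) = -4 + 348040 = 348036)
√(-3052105 + E) = √(-3052105 + 348036) = √(-2704069) = I*√2704069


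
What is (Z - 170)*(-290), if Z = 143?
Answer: 7830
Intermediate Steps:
(Z - 170)*(-290) = (143 - 170)*(-290) = -27*(-290) = 7830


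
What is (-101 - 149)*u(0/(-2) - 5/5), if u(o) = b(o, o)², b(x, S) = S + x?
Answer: -1000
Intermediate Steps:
u(o) = 4*o² (u(o) = (o + o)² = (2*o)² = 4*o²)
(-101 - 149)*u(0/(-2) - 5/5) = (-101 - 149)*(4*(0/(-2) - 5/5)²) = -1000*(0*(-½) - 5*⅕)² = -1000*(0 - 1)² = -1000*(-1)² = -1000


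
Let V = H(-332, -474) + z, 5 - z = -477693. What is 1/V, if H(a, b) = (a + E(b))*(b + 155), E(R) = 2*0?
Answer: 1/583606 ≈ 1.7135e-6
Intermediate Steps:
z = 477698 (z = 5 - 1*(-477693) = 5 + 477693 = 477698)
E(R) = 0
H(a, b) = a*(155 + b) (H(a, b) = (a + 0)*(b + 155) = a*(155 + b))
V = 583606 (V = -332*(155 - 474) + 477698 = -332*(-319) + 477698 = 105908 + 477698 = 583606)
1/V = 1/583606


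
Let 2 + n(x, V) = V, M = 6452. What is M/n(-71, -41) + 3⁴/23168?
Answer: -149476453/996224 ≈ -150.04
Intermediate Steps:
n(x, V) = -2 + V
M/n(-71, -41) + 3⁴/23168 = 6452/(-2 - 41) + 3⁴/23168 = 6452/(-43) + 81*(1/23168) = 6452*(-1/43) + 81/23168 = -6452/43 + 81/23168 = -149476453/996224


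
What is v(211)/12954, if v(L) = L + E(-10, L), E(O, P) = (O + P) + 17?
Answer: 143/4318 ≈ 0.033117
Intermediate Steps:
E(O, P) = 17 + O + P
v(L) = 7 + 2*L (v(L) = L + (17 - 10 + L) = L + (7 + L) = 7 + 2*L)
v(211)/12954 = (7 + 2*211)/12954 = (7 + 422)*(1/12954) = 429*(1/12954) = 143/4318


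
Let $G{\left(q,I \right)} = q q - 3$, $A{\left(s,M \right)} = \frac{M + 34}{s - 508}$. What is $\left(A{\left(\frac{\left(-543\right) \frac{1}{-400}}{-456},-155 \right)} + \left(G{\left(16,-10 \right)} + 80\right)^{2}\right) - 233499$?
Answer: $- \frac{31297490410}{255261} \approx -1.2261 \cdot 10^{5}$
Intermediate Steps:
$A{\left(s,M \right)} = \frac{34 + M}{-508 + s}$
$G{\left(q,I \right)} = -3 + q^{2}$ ($G{\left(q,I \right)} = q^{2} - 3 = -3 + q^{2}$)
$\left(A{\left(\frac{\left(-543\right) \frac{1}{-400}}{-456},-155 \right)} + \left(G{\left(16,-10 \right)} + 80\right)^{2}\right) - 233499 = \left(\frac{34 - 155}{-508 + \frac{\left(-543\right) \frac{1}{-400}}{-456}} + \left(\left(-3 + 16^{2}\right) + 80\right)^{2}\right) - 233499 = \left(\frac{1}{-508 + \left(-543\right) \left(- \frac{1}{400}\right) \left(- \frac{1}{456}\right)} \left(-121\right) + \left(\left(-3 + 256\right) + 80\right)^{2}\right) - 233499 = \left(\frac{1}{-508 + \frac{543}{400} \left(- \frac{1}{456}\right)} \left(-121\right) + \left(253 + 80\right)^{2}\right) - 233499 = \left(\frac{1}{-508 - \frac{181}{60800}} \left(-121\right) + 333^{2}\right) - 233499 = \left(\frac{1}{- \frac{30886581}{60800}} \left(-121\right) + 110889\right) - 233499 = \left(\left(- \frac{60800}{30886581}\right) \left(-121\right) + 110889\right) - 233499 = \left(\frac{60800}{255261} + 110889\right) - 233499 = \frac{28305697829}{255261} - 233499 = - \frac{31297490410}{255261}$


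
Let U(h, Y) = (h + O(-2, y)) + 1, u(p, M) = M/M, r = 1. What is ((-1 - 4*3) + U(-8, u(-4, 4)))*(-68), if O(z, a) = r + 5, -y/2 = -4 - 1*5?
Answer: 952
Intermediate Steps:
y = 18 (y = -2*(-4 - 1*5) = -2*(-4 - 5) = -2*(-9) = 18)
u(p, M) = 1
O(z, a) = 6 (O(z, a) = 1 + 5 = 6)
U(h, Y) = 7 + h (U(h, Y) = (h + 6) + 1 = (6 + h) + 1 = 7 + h)
((-1 - 4*3) + U(-8, u(-4, 4)))*(-68) = ((-1 - 4*3) + (7 - 8))*(-68) = ((-1 - 12) - 1)*(-68) = (-13 - 1)*(-68) = -14*(-68) = 952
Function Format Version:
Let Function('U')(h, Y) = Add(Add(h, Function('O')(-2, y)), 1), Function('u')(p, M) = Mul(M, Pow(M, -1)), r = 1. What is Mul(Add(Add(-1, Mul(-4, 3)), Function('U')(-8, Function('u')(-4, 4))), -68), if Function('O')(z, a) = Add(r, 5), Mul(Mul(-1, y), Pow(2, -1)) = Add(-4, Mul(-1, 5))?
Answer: 952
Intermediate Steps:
y = 18 (y = Mul(-2, Add(-4, Mul(-1, 5))) = Mul(-2, Add(-4, -5)) = Mul(-2, -9) = 18)
Function('u')(p, M) = 1
Function('O')(z, a) = 6 (Function('O')(z, a) = Add(1, 5) = 6)
Function('U')(h, Y) = Add(7, h) (Function('U')(h, Y) = Add(Add(h, 6), 1) = Add(Add(6, h), 1) = Add(7, h))
Mul(Add(Add(-1, Mul(-4, 3)), Function('U')(-8, Function('u')(-4, 4))), -68) = Mul(Add(Add(-1, Mul(-4, 3)), Add(7, -8)), -68) = Mul(Add(Add(-1, -12), -1), -68) = Mul(Add(-13, -1), -68) = Mul(-14, -68) = 952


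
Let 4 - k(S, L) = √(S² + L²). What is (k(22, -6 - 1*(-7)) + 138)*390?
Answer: 55380 - 390*√485 ≈ 46791.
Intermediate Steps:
k(S, L) = 4 - √(L² + S²) (k(S, L) = 4 - √(S² + L²) = 4 - √(L² + S²))
(k(22, -6 - 1*(-7)) + 138)*390 = ((4 - √((-6 - 1*(-7))² + 22²)) + 138)*390 = ((4 - √((-6 + 7)² + 484)) + 138)*390 = ((4 - √(1² + 484)) + 138)*390 = ((4 - √(1 + 484)) + 138)*390 = ((4 - √485) + 138)*390 = (142 - √485)*390 = 55380 - 390*√485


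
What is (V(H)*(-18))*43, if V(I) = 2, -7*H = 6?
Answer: -1548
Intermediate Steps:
H = -6/7 (H = -⅐*6 = -6/7 ≈ -0.85714)
(V(H)*(-18))*43 = (2*(-18))*43 = -36*43 = -1548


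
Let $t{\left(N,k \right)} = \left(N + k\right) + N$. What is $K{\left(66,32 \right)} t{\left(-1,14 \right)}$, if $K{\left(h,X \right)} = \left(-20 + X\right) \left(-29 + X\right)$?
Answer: $432$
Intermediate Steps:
$K{\left(h,X \right)} = \left(-29 + X\right) \left(-20 + X\right)$
$t{\left(N,k \right)} = k + 2 N$
$K{\left(66,32 \right)} t{\left(-1,14 \right)} = \left(580 + 32^{2} - 1568\right) \left(14 + 2 \left(-1\right)\right) = \left(580 + 1024 - 1568\right) \left(14 - 2\right) = 36 \cdot 12 = 432$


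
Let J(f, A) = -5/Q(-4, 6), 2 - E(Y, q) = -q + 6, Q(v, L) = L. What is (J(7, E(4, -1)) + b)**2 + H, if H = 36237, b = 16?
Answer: 1312813/36 ≈ 36467.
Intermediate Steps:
E(Y, q) = -4 + q (E(Y, q) = 2 - (-q + 6) = 2 - (6 - q) = 2 + (-6 + q) = -4 + q)
J(f, A) = -5/6
(J(7, E(4, -1)) + b)**2 + H = (-5/6 + 16)**2 + 36237 = (91/6)**2 + 36237 = 8281/36 + 36237 = 1312813/36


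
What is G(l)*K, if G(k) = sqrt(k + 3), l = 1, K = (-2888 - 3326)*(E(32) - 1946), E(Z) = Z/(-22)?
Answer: 266232616/11 ≈ 2.4203e+7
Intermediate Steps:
E(Z) = -Z/22 (E(Z) = Z*(-1/22) = -Z/22)
K = 133116308/11 (K = (-2888 - 3326)*(-1/22*32 - 1946) = -6214*(-16/11 - 1946) = -6214*(-21422/11) = 133116308/11 ≈ 1.2101e+7)
G(k) = sqrt(3 + k)
G(l)*K = sqrt(3 + 1)*(133116308/11) = sqrt(4)*(133116308/11) = 2*(133116308/11) = 266232616/11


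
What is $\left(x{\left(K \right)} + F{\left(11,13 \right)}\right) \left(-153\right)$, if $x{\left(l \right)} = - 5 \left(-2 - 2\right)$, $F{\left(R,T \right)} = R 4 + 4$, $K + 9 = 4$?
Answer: $-10404$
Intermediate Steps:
$K = -5$ ($K = -9 + 4 = -5$)
$F{\left(R,T \right)} = 4 + 4 R$ ($F{\left(R,T \right)} = 4 R + 4 = 4 + 4 R$)
$x{\left(l \right)} = 20$ ($x{\left(l \right)} = \left(-5\right) \left(-4\right) = 20$)
$\left(x{\left(K \right)} + F{\left(11,13 \right)}\right) \left(-153\right) = \left(20 + \left(4 + 4 \cdot 11\right)\right) \left(-153\right) = \left(20 + \left(4 + 44\right)\right) \left(-153\right) = \left(20 + 48\right) \left(-153\right) = 68 \left(-153\right) = -10404$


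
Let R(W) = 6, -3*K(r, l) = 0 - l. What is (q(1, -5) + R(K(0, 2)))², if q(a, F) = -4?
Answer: 4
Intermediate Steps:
K(r, l) = l/3 (K(r, l) = -(0 - l)/3 = -(-1)*l/3 = l/3)
(q(1, -5) + R(K(0, 2)))² = (-4 + 6)² = 2² = 4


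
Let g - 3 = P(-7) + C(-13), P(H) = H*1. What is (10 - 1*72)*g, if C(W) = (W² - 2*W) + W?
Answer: -11036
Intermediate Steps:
P(H) = H
C(W) = W² - W
g = 178 (g = 3 + (-7 - 13*(-1 - 13)) = 3 + (-7 - 13*(-14)) = 3 + (-7 + 182) = 3 + 175 = 178)
(10 - 1*72)*g = (10 - 1*72)*178 = (10 - 72)*178 = -62*178 = -11036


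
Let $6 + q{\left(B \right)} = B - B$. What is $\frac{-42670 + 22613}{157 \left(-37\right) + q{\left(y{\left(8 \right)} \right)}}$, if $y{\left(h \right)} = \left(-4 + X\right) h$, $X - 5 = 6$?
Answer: $\frac{20057}{5815} \approx 3.4492$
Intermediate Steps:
$X = 11$ ($X = 5 + 6 = 11$)
$y{\left(h \right)} = 7 h$ ($y{\left(h \right)} = \left(-4 + 11\right) h = 7 h$)
$q{\left(B \right)} = -6$ ($q{\left(B \right)} = -6 + \left(B - B\right) = -6 + 0 = -6$)
$\frac{-42670 + 22613}{157 \left(-37\right) + q{\left(y{\left(8 \right)} \right)}} = \frac{-42670 + 22613}{157 \left(-37\right) - 6} = - \frac{20057}{-5809 - 6} = - \frac{20057}{-5815} = \left(-20057\right) \left(- \frac{1}{5815}\right) = \frac{20057}{5815}$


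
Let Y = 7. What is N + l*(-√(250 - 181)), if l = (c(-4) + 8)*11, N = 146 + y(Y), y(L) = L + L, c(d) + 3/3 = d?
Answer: 160 - 33*√69 ≈ -114.12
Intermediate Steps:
c(d) = -1 + d
y(L) = 2*L
N = 160 (N = 146 + 2*7 = 146 + 14 = 160)
l = 33 (l = ((-1 - 4) + 8)*11 = (-5 + 8)*11 = 3*11 = 33)
N + l*(-√(250 - 181)) = 160 + 33*(-√(250 - 181)) = 160 + 33*(-√69) = 160 - 33*√69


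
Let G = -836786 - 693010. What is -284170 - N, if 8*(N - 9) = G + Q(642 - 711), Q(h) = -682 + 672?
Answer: -371813/4 ≈ -92953.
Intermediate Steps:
Q(h) = -10
G = -1529796
N = -764867/4 (N = 9 + (-1529796 - 10)/8 = 9 + (⅛)*(-1529806) = 9 - 764903/4 = -764867/4 ≈ -1.9122e+5)
-284170 - N = -284170 - 1*(-764867/4) = -284170 + 764867/4 = -371813/4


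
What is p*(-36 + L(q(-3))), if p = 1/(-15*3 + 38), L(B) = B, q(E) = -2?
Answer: 38/7 ≈ 5.4286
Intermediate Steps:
p = -⅐ (p = 1/(-45 + 38) = 1/(-7) = -⅐ ≈ -0.14286)
p*(-36 + L(q(-3))) = -(-36 - 2)/7 = -⅐*(-38) = 38/7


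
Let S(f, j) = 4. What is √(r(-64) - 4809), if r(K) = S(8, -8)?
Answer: 31*I*√5 ≈ 69.318*I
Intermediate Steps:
r(K) = 4
√(r(-64) - 4809) = √(4 - 4809) = √(-4805) = 31*I*√5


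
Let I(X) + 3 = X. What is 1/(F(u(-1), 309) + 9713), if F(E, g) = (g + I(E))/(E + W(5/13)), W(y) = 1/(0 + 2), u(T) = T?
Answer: 1/9103 ≈ 0.00010985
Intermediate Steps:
W(y) = 1/2
I(X) = -3 + X
F(E, g) = (-3 + E + g)/(1/2 + E) (F(E, g) = (g + (-3 + E))/(E + 1/2) = (-3 + E + g)/(1/2 + E))
1/(F(u(-1), 309) + 9713) = 1/(2*(-3 - 1 + 309)/(1 + 2*(-1)) + 9713) = 1/(2*305/(1 - 2) + 9713) = 1/(2*305/(-1) + 9713) = 1/(2*(-1)*305 + 9713) = 1/(-610 + 9713) = 1/9103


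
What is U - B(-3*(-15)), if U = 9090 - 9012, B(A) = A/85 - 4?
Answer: 1385/17 ≈ 81.471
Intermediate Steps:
B(A) = -4 + A/85 (B(A) = A*(1/85) - 4 = A/85 - 4 = -4 + A/85)
U = 78
U - B(-3*(-15)) = 78 - (-4 + (-3*(-15))/85) = 78 - (-4 + (1/85)*45) = 78 - (-4 + 9/17) = 78 - 1*(-59/17) = 78 + 59/17 = 1385/17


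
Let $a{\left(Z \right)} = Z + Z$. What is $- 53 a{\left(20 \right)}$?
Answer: $-2120$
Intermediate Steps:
$a{\left(Z \right)} = 2 Z$
$- 53 a{\left(20 \right)} = - 53 \cdot 2 \cdot 20 = \left(-53\right) 40 = -2120$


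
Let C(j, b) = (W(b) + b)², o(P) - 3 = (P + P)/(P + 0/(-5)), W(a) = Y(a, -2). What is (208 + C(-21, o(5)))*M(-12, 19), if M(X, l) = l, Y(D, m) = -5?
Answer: 3952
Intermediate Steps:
W(a) = -5
o(P) = 5 (o(P) = 3 + (P + P)/(P + 0/(-5)) = 3 + (2*P)/(P + 0*(-⅕)) = 3 + (2*P)/(P + 0) = 3 + (2*P)/P = 3 + 2 = 5)
C(j, b) = (-5 + b)²
(208 + C(-21, o(5)))*M(-12, 19) = (208 + (-5 + 5)²)*19 = (208 + 0²)*19 = (208 + 0)*19 = 208*19 = 3952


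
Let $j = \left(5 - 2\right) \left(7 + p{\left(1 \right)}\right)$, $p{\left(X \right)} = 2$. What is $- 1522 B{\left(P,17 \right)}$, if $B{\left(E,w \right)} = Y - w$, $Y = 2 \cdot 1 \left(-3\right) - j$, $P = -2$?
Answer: $76100$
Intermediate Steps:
$j = 27$ ($j = \left(5 - 2\right) \left(7 + 2\right) = 3 \cdot 9 = 27$)
$Y = -33$ ($Y = 2 \cdot 1 \left(-3\right) - 27 = 2 \left(-3\right) - 27 = -6 - 27 = -33$)
$B{\left(E,w \right)} = -33 - w$
$- 1522 B{\left(P,17 \right)} = - 1522 \left(-33 - 17\right) = \left(-1522\right) \left(-50\right) = 76100$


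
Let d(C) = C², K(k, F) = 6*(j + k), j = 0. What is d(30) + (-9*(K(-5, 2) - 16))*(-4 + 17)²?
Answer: 70866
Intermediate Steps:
K(k, F) = 6*k (K(k, F) = 6*(0 + k) = 6*k)
d(30) + (-9*(K(-5, 2) - 16))*(-4 + 17)² = 30² + (-9*(6*(-5) - 16))*(-4 + 17)² = 900 - 9*(-30 - 16)*13² = 900 - 9*(-46)*169 = 900 + 414*169 = 900 + 69966 = 70866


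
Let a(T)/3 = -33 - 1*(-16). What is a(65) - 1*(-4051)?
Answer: 4000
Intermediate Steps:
a(T) = -51 (a(T) = 3*(-33 - 1*(-16)) = 3*(-33 + 16) = 3*(-17) = -51)
a(65) - 1*(-4051) = -51 - 1*(-4051) = -51 + 4051 = 4000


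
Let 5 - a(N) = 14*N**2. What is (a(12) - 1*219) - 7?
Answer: -2237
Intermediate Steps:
a(N) = 5 - 14*N**2
(a(12) - 1*219) - 7 = ((5 - 14*12**2) - 1*219) - 7 = ((5 - 14*144) - 219) - 7 = ((5 - 2016) - 219) - 7 = (-2011 - 219) - 7 = -2230 - 7 = -2237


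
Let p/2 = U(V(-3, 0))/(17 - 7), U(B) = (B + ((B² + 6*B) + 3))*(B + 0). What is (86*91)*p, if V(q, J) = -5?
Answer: 54782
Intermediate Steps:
U(B) = B*(3 + B² + 7*B) (U(B) = (B + (3 + B² + 6*B))*B = (3 + B² + 7*B)*B = B*(3 + B² + 7*B))
p = 7 (p = 2*((-5*(3 + (-5)² + 7*(-5)))/(17 - 7)) = 2*((-5*(3 + 25 - 35))/10) = 2*((-5*(-7))/10) = 2*((⅒)*35) = 2*(7/2) = 7)
(86*91)*p = (86*91)*7 = 7826*7 = 54782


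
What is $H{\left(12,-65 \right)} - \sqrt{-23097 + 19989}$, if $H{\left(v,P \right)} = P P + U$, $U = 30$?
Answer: $4255 - 2 i \sqrt{777} \approx 4255.0 - 55.749 i$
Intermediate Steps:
$H{\left(v,P \right)} = 30 + P^{2}$ ($H{\left(v,P \right)} = P P + 30 = P^{2} + 30 = 30 + P^{2}$)
$H{\left(12,-65 \right)} - \sqrt{-23097 + 19989} = \left(30 + \left(-65\right)^{2}\right) - \sqrt{-23097 + 19989} = \left(30 + 4225\right) - \sqrt{-3108} = 4255 - 2 i \sqrt{777}$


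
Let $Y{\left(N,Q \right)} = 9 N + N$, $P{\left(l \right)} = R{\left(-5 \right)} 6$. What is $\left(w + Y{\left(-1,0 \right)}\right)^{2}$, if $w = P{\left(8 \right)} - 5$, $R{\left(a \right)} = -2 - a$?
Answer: $9$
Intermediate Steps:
$P{\left(l \right)} = 18$ ($P{\left(l \right)} = \left(-2 - -5\right) 6 = \left(-2 + 5\right) 6 = 3 \cdot 6 = 18$)
$Y{\left(N,Q \right)} = 10 N$
$w = 13$ ($w = 18 - 5 = 13$)
$\left(w + Y{\left(-1,0 \right)}\right)^{2} = \left(13 + 10 \left(-1\right)\right)^{2} = \left(13 - 10\right)^{2} = 3^{2} = 9$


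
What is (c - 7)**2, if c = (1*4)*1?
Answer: 9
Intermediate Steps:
c = 4 (c = 4*1 = 4)
(c - 7)**2 = (4 - 7)**2 = (-3)**2 = 9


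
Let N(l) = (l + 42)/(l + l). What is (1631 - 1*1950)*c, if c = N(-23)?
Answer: 6061/46 ≈ 131.76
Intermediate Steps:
N(l) = (42 + l)/(2*l) (N(l) = (42 + l)/((2*l)) = (42 + l)*(1/(2*l)) = (42 + l)/(2*l))
c = -19/46 (c = (½)*(42 - 23)/(-23) = (½)*(-1/23)*19 = -19/46 ≈ -0.41304)
(1631 - 1*1950)*c = (1631 - 1*1950)*(-19/46) = (1631 - 1950)*(-19/46) = -319*(-19/46) = 6061/46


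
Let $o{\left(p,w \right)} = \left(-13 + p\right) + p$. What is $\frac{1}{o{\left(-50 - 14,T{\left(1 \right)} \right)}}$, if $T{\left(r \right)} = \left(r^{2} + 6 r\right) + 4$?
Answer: $- \frac{1}{141} \approx -0.0070922$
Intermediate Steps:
$T{\left(r \right)} = 4 + r^{2} + 6 r$
$o{\left(p,w \right)} = -13 + 2 p$
$\frac{1}{o{\left(-50 - 14,T{\left(1 \right)} \right)}} = \frac{1}{-13 + 2 \left(-50 - 14\right)} = \frac{1}{-13 + 2 \left(-64\right)} = \frac{1}{-13 - 128} = \frac{1}{-141} = - \frac{1}{141}$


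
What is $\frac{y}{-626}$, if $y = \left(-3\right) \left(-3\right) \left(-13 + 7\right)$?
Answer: $\frac{27}{313} \approx 0.086262$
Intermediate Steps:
$y = -54$ ($y = 9 \left(-6\right) = -54$)
$\frac{y}{-626} = - \frac{54}{-626} = \left(-54\right) \left(- \frac{1}{626}\right) = \frac{27}{313}$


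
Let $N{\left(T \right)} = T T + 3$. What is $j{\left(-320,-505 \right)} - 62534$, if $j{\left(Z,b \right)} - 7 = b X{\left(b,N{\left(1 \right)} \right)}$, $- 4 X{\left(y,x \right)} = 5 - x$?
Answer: $- \frac{249603}{4} \approx -62401.0$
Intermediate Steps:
$N{\left(T \right)} = 3 + T^{2}$ ($N{\left(T \right)} = T^{2} + 3 = 3 + T^{2}$)
$X{\left(y,x \right)} = - \frac{5}{4} + \frac{x}{4}$ ($X{\left(y,x \right)} = - \frac{5 - x}{4} = - \frac{5}{4} + \frac{x}{4}$)
$j{\left(Z,b \right)} = 7 - \frac{b}{4}$ ($j{\left(Z,b \right)} = 7 + b \left(- \frac{5}{4} + \frac{3 + 1^{2}}{4}\right) = 7 + b \left(- \frac{5}{4} + \frac{3 + 1}{4}\right) = 7 + b \left(- \frac{5}{4} + \frac{1}{4} \cdot 4\right) = 7 + b \left(- \frac{5}{4} + 1\right) = 7 + b \left(- \frac{1}{4}\right) = 7 - \frac{b}{4}$)
$j{\left(-320,-505 \right)} - 62534 = \left(7 - - \frac{505}{4}\right) - 62534 = \left(7 + \frac{505}{4}\right) - 62534 = \frac{533}{4} - 62534 = - \frac{249603}{4}$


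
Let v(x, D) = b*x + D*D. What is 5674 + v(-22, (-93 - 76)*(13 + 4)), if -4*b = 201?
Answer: 16521817/2 ≈ 8.2609e+6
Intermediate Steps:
b = -201/4 (b = -¼*201 = -201/4 ≈ -50.250)
v(x, D) = D² - 201*x/4 (v(x, D) = -201*x/4 + D*D = -201*x/4 + D² = D² - 201*x/4)
5674 + v(-22, (-93 - 76)*(13 + 4)) = 5674 + (((-93 - 76)*(13 + 4))² - 201/4*(-22)) = 5674 + ((-169*17)² + 2211/2) = 5674 + ((-2873)² + 2211/2) = 5674 + (8254129 + 2211/2) = 5674 + 16510469/2 = 16521817/2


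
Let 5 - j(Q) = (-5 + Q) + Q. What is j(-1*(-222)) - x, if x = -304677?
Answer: 304243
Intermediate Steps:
j(Q) = 10 - 2*Q (j(Q) = 5 - ((-5 + Q) + Q) = 5 - (-5 + 2*Q) = 5 + (5 - 2*Q) = 10 - 2*Q)
j(-1*(-222)) - x = (10 - (-2)*(-222)) - 1*(-304677) = (10 - 2*222) + 304677 = (10 - 444) + 304677 = -434 + 304677 = 304243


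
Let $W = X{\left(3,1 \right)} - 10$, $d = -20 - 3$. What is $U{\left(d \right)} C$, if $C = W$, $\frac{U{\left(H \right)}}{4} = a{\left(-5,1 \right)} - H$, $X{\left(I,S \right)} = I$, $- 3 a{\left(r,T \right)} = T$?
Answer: $- \frac{1904}{3} \approx -634.67$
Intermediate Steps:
$a{\left(r,T \right)} = - \frac{T}{3}$
$d = -23$
$U{\left(H \right)} = - \frac{4}{3} - 4 H$ ($U{\left(H \right)} = 4 \left(\left(- \frac{1}{3}\right) 1 - H\right) = 4 \left(- \frac{1}{3} - H\right) = - \frac{4}{3} - 4 H$)
$W = -7$ ($W = 3 - 10 = -7$)
$C = -7$
$U{\left(d \right)} C = \left(- \frac{4}{3} - -92\right) \left(-7\right) = \left(- \frac{4}{3} + 92\right) \left(-7\right) = \frac{272}{3} \left(-7\right) = - \frac{1904}{3}$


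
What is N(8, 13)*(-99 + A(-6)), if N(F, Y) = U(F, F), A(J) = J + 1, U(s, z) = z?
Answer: -832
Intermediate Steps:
A(J) = 1 + J
N(F, Y) = F
N(8, 13)*(-99 + A(-6)) = 8*(-99 + (1 - 6)) = 8*(-99 - 5) = 8*(-104) = -832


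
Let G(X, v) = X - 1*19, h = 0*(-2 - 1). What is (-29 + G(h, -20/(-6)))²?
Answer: 2304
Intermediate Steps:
h = 0 (h = 0*(-3) = 0)
G(X, v) = -19 + X (G(X, v) = X - 19 = -19 + X)
(-29 + G(h, -20/(-6)))² = (-29 + (-19 + 0))² = (-29 - 19)² = (-48)² = 2304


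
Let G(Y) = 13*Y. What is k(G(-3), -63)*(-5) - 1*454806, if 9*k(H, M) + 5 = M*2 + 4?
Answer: -4092619/9 ≈ -4.5474e+5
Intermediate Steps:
k(H, M) = -1/9 + 2*M/9 (k(H, M) = -5/9 + (M*2 + 4)/9 = -5/9 + (2*M + 4)/9 = -5/9 + (4 + 2*M)/9 = -5/9 + (4/9 + 2*M/9) = -1/9 + 2*M/9)
k(G(-3), -63)*(-5) - 1*454806 = (-1/9 + (2/9)*(-63))*(-5) - 1*454806 = (-1/9 - 14)*(-5) - 454806 = -127/9*(-5) - 454806 = 635/9 - 454806 = -4092619/9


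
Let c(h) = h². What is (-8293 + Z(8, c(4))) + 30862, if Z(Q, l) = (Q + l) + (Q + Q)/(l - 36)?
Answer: 112961/5 ≈ 22592.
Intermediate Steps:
Z(Q, l) = Q + l + 2*Q/(-36 + l) (Z(Q, l) = (Q + l) + (2*Q)/(-36 + l) = (Q + l) + 2*Q/(-36 + l) = Q + l + 2*Q/(-36 + l))
(-8293 + Z(8, c(4))) + 30862 = (-8293 + ((4²)² - 36*4² - 34*8 + 8*4²)/(-36 + 4²)) + 30862 = (-8293 + (16² - 36*16 - 272 + 8*16)/(-36 + 16)) + 30862 = (-8293 + (256 - 576 - 272 + 128)/(-20)) + 30862 = (-8293 - 1/20*(-464)) + 30862 = (-8293 + 116/5) + 30862 = -41349/5 + 30862 = 112961/5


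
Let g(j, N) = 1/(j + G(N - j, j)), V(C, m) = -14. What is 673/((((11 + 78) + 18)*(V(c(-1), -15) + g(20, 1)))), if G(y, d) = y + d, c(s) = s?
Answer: -14133/31351 ≈ -0.45080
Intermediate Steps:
G(y, d) = d + y
g(j, N) = 1/(N + j) (g(j, N) = 1/(j + (j + (N - j))) = 1/(j + N) = 1/(N + j))
673/((((11 + 78) + 18)*(V(c(-1), -15) + g(20, 1)))) = 673/((((11 + 78) + 18)*(-14 + 1/(1 + 20)))) = 673/(((89 + 18)*(-14 + 1/21))) = 673/((107*(-14 + 1/21))) = 673/((107*(-293/21))) = 673/(-31351/21) = 673*(-21/31351) = -14133/31351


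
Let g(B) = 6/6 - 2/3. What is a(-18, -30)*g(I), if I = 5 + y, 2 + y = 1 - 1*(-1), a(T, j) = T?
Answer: -6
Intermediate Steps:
y = 0 (y = -2 + (1 - 1*(-1)) = -2 + (1 + 1) = -2 + 2 = 0)
I = 5 (I = 5 + 0 = 5)
g(B) = ⅓ (g(B) = 6*(⅙) - 2*⅓ = 1 - ⅔ = ⅓)
a(-18, -30)*g(I) = -18*⅓ = -6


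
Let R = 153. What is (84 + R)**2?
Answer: 56169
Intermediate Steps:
(84 + R)**2 = (84 + 153)**2 = 237**2 = 56169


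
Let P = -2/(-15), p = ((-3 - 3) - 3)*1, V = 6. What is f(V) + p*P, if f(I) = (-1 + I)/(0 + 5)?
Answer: -1/5 ≈ -0.20000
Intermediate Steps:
f(I) = -1/5 + I/5 (f(I) = (-1 + I)/5 = (-1 + I)*(1/5) = -1/5 + I/5)
p = -9 (p = (-6 - 3)*1 = -9*1 = -9)
P = 2/15 (P = -2*(-1/15) = 2/15 ≈ 0.13333)
f(V) + p*P = (-1/5 + (1/5)*6) - 9*2/15 = (-1/5 + 6/5) - 6/5 = 1 - 6/5 = -1/5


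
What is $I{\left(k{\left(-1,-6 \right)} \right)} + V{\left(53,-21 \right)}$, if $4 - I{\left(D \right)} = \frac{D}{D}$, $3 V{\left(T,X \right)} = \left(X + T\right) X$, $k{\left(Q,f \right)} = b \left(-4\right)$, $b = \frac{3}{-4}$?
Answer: $-221$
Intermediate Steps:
$b = - \frac{3}{4}$ ($b = 3 \left(- \frac{1}{4}\right) = - \frac{3}{4} \approx -0.75$)
$k{\left(Q,f \right)} = 3$ ($k{\left(Q,f \right)} = \left(- \frac{3}{4}\right) \left(-4\right) = 3$)
$V{\left(T,X \right)} = \frac{X \left(T + X\right)}{3}$ ($V{\left(T,X \right)} = \frac{\left(X + T\right) X}{3} = \frac{\left(T + X\right) X}{3} = \frac{X \left(T + X\right)}{3}$)
$I{\left(D \right)} = 3$ ($I{\left(D \right)} = 4 - \frac{D}{D} = 4 - 1 = 3$)
$I{\left(k{\left(-1,-6 \right)} \right)} + V{\left(53,-21 \right)} = 3 + \frac{1}{3} \left(-21\right) \left(53 - 21\right) = 3 + \frac{1}{3} \left(-21\right) 32 = 3 - 224 = -221$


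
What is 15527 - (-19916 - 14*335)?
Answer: 40133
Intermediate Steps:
15527 - (-19916 - 14*335) = 15527 - (-19916 - 4690) = 15527 - 1*(-24606) = 15527 + 24606 = 40133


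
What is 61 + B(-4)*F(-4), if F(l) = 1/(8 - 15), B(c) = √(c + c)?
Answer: 61 - 2*I*√2/7 ≈ 61.0 - 0.40406*I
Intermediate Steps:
B(c) = √2*√c (B(c) = √(2*c) = √2*√c)
F(l) = -⅐ (F(l) = 1/(-7) = -⅐)
61 + B(-4)*F(-4) = 61 + (√2*√(-4))*(-⅐) = 61 + (√2*(2*I))*(-⅐) = 61 + (2*I*√2)*(-⅐) = 61 - 2*I*√2/7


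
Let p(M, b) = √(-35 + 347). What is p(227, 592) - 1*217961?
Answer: -217961 + 2*√78 ≈ -2.1794e+5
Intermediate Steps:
p(M, b) = 2*√78 (p(M, b) = √312 = 2*√78)
p(227, 592) - 1*217961 = 2*√78 - 1*217961 = 2*√78 - 217961 = -217961 + 2*√78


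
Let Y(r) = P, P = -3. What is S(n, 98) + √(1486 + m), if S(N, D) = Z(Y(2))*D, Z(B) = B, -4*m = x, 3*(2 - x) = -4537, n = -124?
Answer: -294 + √39867/6 ≈ -260.72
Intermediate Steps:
x = 4543/3 (x = 2 - ⅓*(-4537) = 2 + 4537/3 = 4543/3 ≈ 1514.3)
m = -4543/12 (m = -¼*4543/3 = -4543/12 ≈ -378.58)
Y(r) = -3
S(N, D) = -3*D
S(n, 98) + √(1486 + m) = -3*98 + √(1486 - 4543/12) = -294 + √(13289/12) = -294 + √39867/6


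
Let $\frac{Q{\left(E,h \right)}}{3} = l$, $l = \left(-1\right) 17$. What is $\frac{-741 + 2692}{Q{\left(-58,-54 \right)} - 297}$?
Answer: $- \frac{1951}{348} \approx -5.6063$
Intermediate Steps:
$l = -17$
$Q{\left(E,h \right)} = -51$ ($Q{\left(E,h \right)} = 3 \left(-17\right) = -51$)
$\frac{-741 + 2692}{Q{\left(-58,-54 \right)} - 297} = \frac{-741 + 2692}{-51 - 297} = \frac{1951}{-348} = 1951 \left(- \frac{1}{348}\right) = - \frac{1951}{348}$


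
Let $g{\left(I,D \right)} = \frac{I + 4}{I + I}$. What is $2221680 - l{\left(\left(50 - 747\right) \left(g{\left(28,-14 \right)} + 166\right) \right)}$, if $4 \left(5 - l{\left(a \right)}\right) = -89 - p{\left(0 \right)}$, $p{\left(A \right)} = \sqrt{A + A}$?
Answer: $\frac{8886611}{4} \approx 2.2217 \cdot 10^{6}$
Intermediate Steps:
$p{\left(A \right)} = \sqrt{2} \sqrt{A}$ ($p{\left(A \right)} = \sqrt{2 A} = \sqrt{2} \sqrt{A}$)
$g{\left(I,D \right)} = \frac{4 + I}{2 I}$
$l{\left(a \right)} = \frac{109}{4}$ ($l{\left(a \right)} = 5 - \frac{-89 - \sqrt{2} \sqrt{0}}{4} = 5 - \frac{-89 - \sqrt{2} \cdot 0}{4} = 5 - \frac{-89 - 0}{4} = 5 - \frac{-89 + 0}{4} = 5 - - \frac{89}{4} = 5 + \frac{89}{4} = \frac{109}{4}$)
$2221680 - l{\left(\left(50 - 747\right) \left(g{\left(28,-14 \right)} + 166\right) \right)} = 2221680 - \frac{109}{4} = \frac{8886611}{4}$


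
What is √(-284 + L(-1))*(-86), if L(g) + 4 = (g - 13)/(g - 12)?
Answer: -86*I*√48490/13 ≈ -1456.7*I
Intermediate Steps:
L(g) = -4 + (-13 + g)/(-12 + g) (L(g) = -4 + (g - 13)/(g - 12) = -4 + (-13 + g)/(-12 + g))
√(-284 + L(-1))*(-86) = √(-284 + (35 - 3*(-1))/(-12 - 1))*(-86) = √(-284 + (35 + 3)/(-13))*(-86) = √(-284 - 1/13*38)*(-86) = √(-284 - 38/13)*(-86) = √(-3730/13)*(-86) = (I*√48490/13)*(-86) = -86*I*√48490/13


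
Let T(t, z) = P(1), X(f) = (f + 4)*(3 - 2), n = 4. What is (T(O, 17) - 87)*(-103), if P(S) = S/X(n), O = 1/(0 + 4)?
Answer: 71585/8 ≈ 8948.1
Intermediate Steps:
X(f) = 4 + f (X(f) = (4 + f)*1 = 4 + f)
O = ¼ (O = 1/4 = ¼ ≈ 0.25000)
P(S) = S/8 (P(S) = S/(4 + 4) = S/8)
T(t, z) = ⅛ (T(t, z) = (⅛)*1 = ⅛)
(T(O, 17) - 87)*(-103) = (⅛ - 87)*(-103) = -695/8*(-103) = 71585/8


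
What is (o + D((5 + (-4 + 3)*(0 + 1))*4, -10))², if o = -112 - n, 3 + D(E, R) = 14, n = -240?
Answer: 19321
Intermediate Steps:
D(E, R) = 11 (D(E, R) = -3 + 14 = 11)
o = 128 (o = -112 - 1*(-240) = -112 + 240 = 128)
(o + D((5 + (-4 + 3)*(0 + 1))*4, -10))² = (128 + 11)² = 139² = 19321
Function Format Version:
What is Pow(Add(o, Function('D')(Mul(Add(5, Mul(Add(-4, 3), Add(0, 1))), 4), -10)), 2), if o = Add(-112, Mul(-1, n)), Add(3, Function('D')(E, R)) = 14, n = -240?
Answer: 19321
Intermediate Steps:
Function('D')(E, R) = 11 (Function('D')(E, R) = Add(-3, 14) = 11)
o = 128 (o = Add(-112, Mul(-1, -240)) = Add(-112, 240) = 128)
Pow(Add(o, Function('D')(Mul(Add(5, Mul(Add(-4, 3), Add(0, 1))), 4), -10)), 2) = Pow(Add(128, 11), 2) = Pow(139, 2) = 19321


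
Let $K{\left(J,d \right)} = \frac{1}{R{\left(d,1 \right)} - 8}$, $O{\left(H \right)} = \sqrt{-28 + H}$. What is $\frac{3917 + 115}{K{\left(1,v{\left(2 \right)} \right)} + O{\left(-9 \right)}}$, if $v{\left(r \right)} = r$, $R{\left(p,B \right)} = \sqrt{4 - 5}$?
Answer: $\frac{262080}{-8 - i + 65 i \sqrt{37}} \approx -13.475 - 664.26 i$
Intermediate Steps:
$R{\left(p,B \right)} = i$ ($R{\left(p,B \right)} = \sqrt{-1} = i$)
$K{\left(J,d \right)} = \frac{-8 - i}{65}$ ($K{\left(J,d \right)} = \frac{1}{i - 8} = \frac{1}{-8 + i} = \frac{-8 - i}{65}$)
$\frac{3917 + 115}{K{\left(1,v{\left(2 \right)} \right)} + O{\left(-9 \right)}} = \frac{3917 + 115}{\left(- \frac{8}{65} - \frac{i}{65}\right) + \sqrt{-28 - 9}} = \frac{4032}{\left(- \frac{8}{65} - \frac{i}{65}\right) + \sqrt{-37}} = \frac{4032}{\left(- \frac{8}{65} - \frac{i}{65}\right) + i \sqrt{37}} = \frac{4032}{- \frac{8}{65} - \frac{i}{65} + i \sqrt{37}}$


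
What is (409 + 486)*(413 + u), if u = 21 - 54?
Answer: 340100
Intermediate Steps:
u = -33
(409 + 486)*(413 + u) = (409 + 486)*(413 - 33) = 895*380 = 340100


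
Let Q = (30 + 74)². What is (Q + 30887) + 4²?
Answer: 41719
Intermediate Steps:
Q = 10816 (Q = 104² = 10816)
(Q + 30887) + 4² = (10816 + 30887) + 4² = 41703 + 16 = 41719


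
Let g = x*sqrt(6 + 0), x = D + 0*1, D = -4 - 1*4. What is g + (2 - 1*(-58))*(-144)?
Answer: -8640 - 8*sqrt(6) ≈ -8659.6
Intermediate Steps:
D = -8 (D = -4 - 4 = -8)
x = -8 (x = -8 + 0*1 = -8 + 0 = -8)
g = -8*sqrt(6) (g = -8*sqrt(6 + 0) = -8*sqrt(6) ≈ -19.596)
g + (2 - 1*(-58))*(-144) = -8*sqrt(6) + (2 - 1*(-58))*(-144) = -8*sqrt(6) + (2 + 58)*(-144) = -8*sqrt(6) + 60*(-144) = -8*sqrt(6) - 8640 = -8640 - 8*sqrt(6)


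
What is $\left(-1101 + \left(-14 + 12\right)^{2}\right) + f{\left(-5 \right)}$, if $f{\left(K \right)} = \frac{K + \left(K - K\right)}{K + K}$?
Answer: $- \frac{2193}{2} \approx -1096.5$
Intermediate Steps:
$f{\left(K \right)} = \frac{1}{2}$ ($f{\left(K \right)} = \frac{K + 0}{2 K} = K \frac{1}{2 K} = \frac{1}{2}$)
$\left(-1101 + \left(-14 + 12\right)^{2}\right) + f{\left(-5 \right)} = \left(-1101 + \left(-14 + 12\right)^{2}\right) + \frac{1}{2} = \left(-1101 + \left(-2\right)^{2}\right) + \frac{1}{2} = \left(-1101 + 4\right) + \frac{1}{2} = -1097 + \frac{1}{2} = - \frac{2193}{2}$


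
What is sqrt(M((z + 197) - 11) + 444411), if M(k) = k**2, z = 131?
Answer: 10*sqrt(5449) ≈ 738.17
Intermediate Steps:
sqrt(M((z + 197) - 11) + 444411) = sqrt(((131 + 197) - 11)**2 + 444411) = sqrt((328 - 11)**2 + 444411) = sqrt(317**2 + 444411) = sqrt(100489 + 444411) = sqrt(544900) = 10*sqrt(5449)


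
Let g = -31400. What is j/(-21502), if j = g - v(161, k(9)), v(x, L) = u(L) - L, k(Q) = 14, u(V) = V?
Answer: 15700/10751 ≈ 1.4603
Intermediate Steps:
v(x, L) = 0 (v(x, L) = L - L = 0)
j = -31400 (j = -31400 - 1*0 = -31400 + 0 = -31400)
j/(-21502) = -31400/(-21502) = -31400*(-1/21502) = 15700/10751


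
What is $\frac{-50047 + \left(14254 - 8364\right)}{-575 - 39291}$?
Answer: $\frac{44157}{39866} \approx 1.1076$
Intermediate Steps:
$\frac{-50047 + \left(14254 - 8364\right)}{-575 - 39291} = \frac{-50047 + 5890}{-39866} = \left(-44157\right) \left(- \frac{1}{39866}\right) = \frac{44157}{39866}$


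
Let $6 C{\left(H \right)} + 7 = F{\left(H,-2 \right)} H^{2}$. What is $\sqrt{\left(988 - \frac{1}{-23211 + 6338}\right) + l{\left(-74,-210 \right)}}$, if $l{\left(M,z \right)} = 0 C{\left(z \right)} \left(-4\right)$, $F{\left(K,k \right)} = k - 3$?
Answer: $\frac{5 \sqrt{11251270733}}{16873} \approx 31.432$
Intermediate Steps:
$F{\left(K,k \right)} = -3 + k$ ($F{\left(K,k \right)} = k - 3 = -3 + k$)
$C{\left(H \right)} = - \frac{7}{6} - \frac{5 H^{2}}{6}$ ($C{\left(H \right)} = - \frac{7}{6} + \frac{\left(-3 - 2\right) H^{2}}{6} = - \frac{7}{6} + \frac{\left(-5\right) H^{2}}{6} = - \frac{7}{6} - \frac{5 H^{2}}{6}$)
$l{\left(M,z \right)} = 0$ ($l{\left(M,z \right)} = 0 \left(- \frac{7}{6} - \frac{5 z^{2}}{6}\right) \left(-4\right) = 0 \left(-4\right) = 0$)
$\sqrt{\left(988 - \frac{1}{-23211 + 6338}\right) + l{\left(-74,-210 \right)}} = \sqrt{\left(988 - \frac{1}{-23211 + 6338}\right) + 0} = \sqrt{\left(988 - \frac{1}{-16873}\right) + 0} = \sqrt{\left(988 - - \frac{1}{16873}\right) + 0} = \sqrt{\left(988 + \frac{1}{16873}\right) + 0} = \sqrt{\frac{16670525}{16873} + 0} = \sqrt{\frac{16670525}{16873}} = \frac{5 \sqrt{11251270733}}{16873}$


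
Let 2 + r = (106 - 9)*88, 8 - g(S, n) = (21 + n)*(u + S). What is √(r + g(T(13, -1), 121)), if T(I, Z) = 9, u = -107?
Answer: √22458 ≈ 149.86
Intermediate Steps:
g(S, n) = 8 - (-107 + S)*(21 + n) (g(S, n) = 8 - (21 + n)*(-107 + S) = 8 - (-107 + S)*(21 + n))
r = 8534 (r = -2 + (106 - 9)*88 = -2 + 97*88 = -2 + 8536 = 8534)
√(r + g(T(13, -1), 121)) = √(8534 + (2255 - 21*9 + 107*121 - 1*9*121)) = √(8534 + (2255 - 189 + 12947 - 1089)) = √(8534 + 13924) = √22458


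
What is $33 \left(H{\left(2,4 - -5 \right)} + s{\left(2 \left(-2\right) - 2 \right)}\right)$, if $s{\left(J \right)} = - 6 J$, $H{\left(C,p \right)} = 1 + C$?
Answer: $1287$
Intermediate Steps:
$33 \left(H{\left(2,4 - -5 \right)} + s{\left(2 \left(-2\right) - 2 \right)}\right) = 33 \left(\left(1 + 2\right) - 6 \left(2 \left(-2\right) - 2\right)\right) = 33 \left(3 - 6 \left(-4 - 2\right)\right) = 33 \left(3 - -36\right) = 33 \left(3 + 36\right) = 33 \cdot 39 = 1287$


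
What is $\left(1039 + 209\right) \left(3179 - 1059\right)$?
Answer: $2645760$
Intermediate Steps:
$\left(1039 + 209\right) \left(3179 - 1059\right) = 1248 \cdot 2120 = 2645760$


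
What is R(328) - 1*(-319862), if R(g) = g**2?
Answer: 427446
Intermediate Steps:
R(328) - 1*(-319862) = 328**2 - 1*(-319862) = 107584 + 319862 = 427446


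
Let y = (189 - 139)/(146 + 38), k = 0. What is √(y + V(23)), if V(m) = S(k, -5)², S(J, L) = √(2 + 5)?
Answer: √15387/46 ≈ 2.6966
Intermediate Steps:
S(J, L) = √7
V(m) = 7 (V(m) = (√7)² = 7)
y = 25/92 (y = 50/184 = 50*(1/184) = 25/92 ≈ 0.27174)
√(y + V(23)) = √(25/92 + 7) = √(669/92) = √15387/46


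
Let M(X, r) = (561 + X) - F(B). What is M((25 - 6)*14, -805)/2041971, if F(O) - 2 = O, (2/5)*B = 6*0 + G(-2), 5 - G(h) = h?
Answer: 1615/4083942 ≈ 0.00039545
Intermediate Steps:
G(h) = 5 - h
B = 35/2 (B = 5*(6*0 + (5 - 1*(-2)))/2 = 5*(0 + (5 + 2))/2 = 5*(0 + 7)/2 = (5/2)*7 = 35/2 ≈ 17.500)
F(O) = 2 + O
M(X, r) = 1083/2 + X (M(X, r) = (561 + X) - (2 + 35/2) = (561 + X) - 1*39/2 = (561 + X) - 39/2 = 1083/2 + X)
M((25 - 6)*14, -805)/2041971 = (1083/2 + (25 - 6)*14)/2041971 = (1083/2 + 19*14)*(1/2041971) = (1083/2 + 266)*(1/2041971) = (1615/2)*(1/2041971) = 1615/4083942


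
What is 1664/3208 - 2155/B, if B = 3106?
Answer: -218107/1245506 ≈ -0.17512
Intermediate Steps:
1664/3208 - 2155/B = 1664/3208 - 2155/3106 = 1664*(1/3208) - 2155*1/3106 = 208/401 - 2155/3106 = -218107/1245506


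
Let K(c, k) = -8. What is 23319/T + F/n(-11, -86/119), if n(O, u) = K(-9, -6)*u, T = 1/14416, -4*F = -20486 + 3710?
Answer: 115641595719/344 ≈ 3.3617e+8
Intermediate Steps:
F = 4194 (F = -(-20486 + 3710)/4 = -1/4*(-16776) = 4194)
T = 1/14416 ≈ 6.9367e-5
n(O, u) = -8*u
23319/T + F/n(-11, -86/119) = 23319/(1/14416) + 4194/((-(-688)/119)) = 23319*14416 + 4194/((-(-688)/119)) = 336166704 + 4194/((-8*(-86/119))) = 336166704 + 4194/(688/119) = 336166704 + 4194*(119/688) = 336166704 + 249543/344 = 115641595719/344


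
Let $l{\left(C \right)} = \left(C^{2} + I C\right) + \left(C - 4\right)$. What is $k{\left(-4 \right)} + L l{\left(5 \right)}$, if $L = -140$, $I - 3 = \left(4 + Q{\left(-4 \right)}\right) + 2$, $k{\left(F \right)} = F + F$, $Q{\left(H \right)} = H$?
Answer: $-7148$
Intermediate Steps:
$k{\left(F \right)} = 2 F$
$I = 5$ ($I = 3 + \left(\left(4 - 4\right) + 2\right) = 3 + \left(0 + 2\right) = 3 + 2 = 5$)
$l{\left(C \right)} = -4 + C^{2} + 6 C$ ($l{\left(C \right)} = \left(C^{2} + 5 C\right) + \left(C - 4\right) = \left(C^{2} + 5 C\right) + \left(-4 + C\right) = -4 + C^{2} + 6 C$)
$k{\left(-4 \right)} + L l{\left(5 \right)} = 2 \left(-4\right) - 140 \left(-4 + 5^{2} + 6 \cdot 5\right) = -8 - 140 \left(-4 + 25 + 30\right) = -8 - 7140 = -7148$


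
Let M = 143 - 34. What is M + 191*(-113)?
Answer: -21474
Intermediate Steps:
M = 109
M + 191*(-113) = 109 + 191*(-113) = 109 - 21583 = -21474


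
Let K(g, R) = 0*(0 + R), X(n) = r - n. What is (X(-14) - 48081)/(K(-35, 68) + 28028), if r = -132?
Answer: -48199/28028 ≈ -1.7197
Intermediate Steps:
X(n) = -132 - n
K(g, R) = 0 (K(g, R) = 0*R = 0)
(X(-14) - 48081)/(K(-35, 68) + 28028) = ((-132 - 1*(-14)) - 48081)/(0 + 28028) = ((-132 + 14) - 48081)/28028 = (-118 - 48081)*(1/28028) = -48199*1/28028 = -48199/28028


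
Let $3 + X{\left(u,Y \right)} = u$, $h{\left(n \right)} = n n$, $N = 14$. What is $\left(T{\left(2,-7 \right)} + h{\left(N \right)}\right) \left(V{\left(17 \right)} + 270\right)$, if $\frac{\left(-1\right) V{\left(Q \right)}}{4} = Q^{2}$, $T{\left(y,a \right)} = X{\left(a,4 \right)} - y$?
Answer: $-163024$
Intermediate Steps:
$h{\left(n \right)} = n^{2}$
$X{\left(u,Y \right)} = -3 + u$
$T{\left(y,a \right)} = -3 + a - y$ ($T{\left(y,a \right)} = \left(-3 + a\right) - y = -3 + a - y$)
$V{\left(Q \right)} = - 4 Q^{2}$
$\left(T{\left(2,-7 \right)} + h{\left(N \right)}\right) \left(V{\left(17 \right)} + 270\right) = \left(\left(-3 - 7 - 2\right) + 14^{2}\right) \left(- 4 \cdot 17^{2} + 270\right) = \left(\left(-3 - 7 - 2\right) + 196\right) \left(\left(-4\right) 289 + 270\right) = \left(-12 + 196\right) \left(-1156 + 270\right) = 184 \left(-886\right) = -163024$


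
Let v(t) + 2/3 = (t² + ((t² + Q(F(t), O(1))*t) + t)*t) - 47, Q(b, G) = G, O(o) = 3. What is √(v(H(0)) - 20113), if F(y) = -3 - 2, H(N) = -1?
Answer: I*√181410/3 ≈ 141.97*I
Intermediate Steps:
F(y) = -5
v(t) = -143/3 + t² + t*(t² + 4*t) (v(t) = -⅔ + ((t² + ((t² + 3*t) + t)*t) - 47) = -⅔ + ((t² + (t² + 4*t)*t) - 47) = -⅔ + ((t² + t*(t² + 4*t)) - 47) = -⅔ + (-47 + t² + t*(t² + 4*t)) = -143/3 + t² + t*(t² + 4*t))
√(v(H(0)) - 20113) = √((-143/3 + (-1)³ + 5*(-1)²) - 20113) = √((-143/3 - 1 + 5*1) - 20113) = √((-143/3 - 1 + 5) - 20113) = √(-131/3 - 20113) = √(-60470/3) = I*√181410/3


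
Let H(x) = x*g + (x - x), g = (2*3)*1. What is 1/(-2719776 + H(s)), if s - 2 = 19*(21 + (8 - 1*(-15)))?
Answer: -1/2714748 ≈ -3.6836e-7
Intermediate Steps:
g = 6 (g = 6*1 = 6)
s = 838 (s = 2 + 19*(21 + (8 - 1*(-15))) = 2 + 19*(21 + (8 + 15)) = 2 + 19*(21 + 23) = 2 + 19*44 = 2 + 836 = 838)
H(x) = 6*x (H(x) = x*6 + (x - x) = 6*x + 0 = 6*x)
1/(-2719776 + H(s)) = 1/(-2719776 + 6*838) = 1/(-2719776 + 5028) = 1/(-2714748) = -1/2714748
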